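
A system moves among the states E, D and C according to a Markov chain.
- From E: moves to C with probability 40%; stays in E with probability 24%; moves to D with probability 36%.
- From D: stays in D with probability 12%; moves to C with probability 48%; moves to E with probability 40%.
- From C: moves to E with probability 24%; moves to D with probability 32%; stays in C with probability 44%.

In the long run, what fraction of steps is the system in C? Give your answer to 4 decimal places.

Let the stationary distribution be π with π = πP and π_1 + π_2 + π_3 = 1.
π_1 = 0.24·π_1 + 0.4·π_2 + 0.24·π_3
π_2 = 0.36·π_1 + 0.12·π_2 + 0.32·π_3
Solving with the normalization constraint gives π = (0.2842, 0.2761, 0.4397).
So the stationary probability of C is 0.4397.

0.4397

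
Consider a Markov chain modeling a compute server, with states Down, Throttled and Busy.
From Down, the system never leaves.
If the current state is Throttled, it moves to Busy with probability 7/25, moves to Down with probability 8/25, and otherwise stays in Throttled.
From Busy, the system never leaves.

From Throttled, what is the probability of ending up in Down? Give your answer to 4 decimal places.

0.5333

Let h(s) be the probability of absorption at Down starting from transient state s. Then h(Down) = 1 and h(Busy) = 0. By first-step analysis:
h(Throttled) = 0.32·1 + 0.4·h(Throttled) + 0.28·0
Solving: h(Throttled) = 0.5333.
Starting from Throttled, the probability is 0.5333.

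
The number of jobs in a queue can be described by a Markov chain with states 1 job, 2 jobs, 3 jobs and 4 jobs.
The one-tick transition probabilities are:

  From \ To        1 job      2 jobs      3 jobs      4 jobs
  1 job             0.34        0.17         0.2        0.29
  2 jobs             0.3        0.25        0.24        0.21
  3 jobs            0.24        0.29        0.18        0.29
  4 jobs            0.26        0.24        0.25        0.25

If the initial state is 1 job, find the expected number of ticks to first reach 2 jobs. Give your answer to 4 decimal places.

Let t(s) be the expected number of ticks to first reach 2 jobs from state s, with t(2 jobs) = 0. Conditioning on the first tick:
t(1 job) = 1 + 0.34·t(1 job) + 0.2·t(3 jobs) + 0.29·t(4 jobs)
t(3 jobs) = 1 + 0.24·t(1 job) + 0.18·t(3 jobs) + 0.29·t(4 jobs)
t(4 jobs) = 1 + 0.26·t(1 job) + 0.25·t(3 jobs) + 0.25·t(4 jobs)
Solving: t(1 job) = 4.6579, t(3 jobs) = 4.1099, t(4 jobs) = 4.3180.
Expected ticks from 1 job to 2 jobs: 4.6579.

4.6579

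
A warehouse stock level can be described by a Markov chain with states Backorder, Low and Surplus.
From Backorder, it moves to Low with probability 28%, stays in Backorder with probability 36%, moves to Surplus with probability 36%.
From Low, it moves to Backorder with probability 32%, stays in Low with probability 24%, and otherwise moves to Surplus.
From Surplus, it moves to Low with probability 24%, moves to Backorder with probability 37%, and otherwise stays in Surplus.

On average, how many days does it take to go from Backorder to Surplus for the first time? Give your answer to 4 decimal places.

Let t(s) be the expected number of days to first reach Surplus from state s, with t(Surplus) = 0. Conditioning on the first day:
t(Backorder) = 1 + 0.36·t(Backorder) + 0.28·t(Low)
t(Low) = 1 + 0.32·t(Backorder) + 0.24·t(Low)
Solving: t(Backorder) = 2.6210, t(Low) = 2.4194.
Expected days from Backorder to Surplus: 2.6210.

2.6210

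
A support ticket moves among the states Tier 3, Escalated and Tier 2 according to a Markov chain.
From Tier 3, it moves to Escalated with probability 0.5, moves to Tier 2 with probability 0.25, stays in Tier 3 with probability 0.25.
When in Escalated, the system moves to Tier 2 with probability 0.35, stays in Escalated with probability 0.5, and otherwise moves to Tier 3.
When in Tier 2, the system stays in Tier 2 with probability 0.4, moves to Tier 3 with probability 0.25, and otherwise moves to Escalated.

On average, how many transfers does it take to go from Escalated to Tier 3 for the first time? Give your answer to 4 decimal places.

5.3521

Let t(s) be the expected number of transfers to first reach Tier 3 from state s, with t(Tier 3) = 0. Conditioning on the first transfer:
t(Escalated) = 1 + 0.5·t(Escalated) + 0.35·t(Tier 2)
t(Tier 2) = 1 + 0.35·t(Escalated) + 0.4·t(Tier 2)
Solving: t(Escalated) = 5.3521, t(Tier 2) = 4.7887.
Expected transfers from Escalated to Tier 3: 5.3521.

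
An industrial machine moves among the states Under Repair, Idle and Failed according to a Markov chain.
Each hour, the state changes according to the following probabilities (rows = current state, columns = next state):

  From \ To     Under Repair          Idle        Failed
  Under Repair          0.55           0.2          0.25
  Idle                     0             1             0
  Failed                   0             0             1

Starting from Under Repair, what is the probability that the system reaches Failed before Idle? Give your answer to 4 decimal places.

Let h(s) be the probability of absorption at Failed starting from transient state s. Then h(Failed) = 1 and h(Idle) = 0. By first-step analysis:
h(Under Repair) = 0.55·h(Under Repair) + 0.2·0 + 0.25·1
Solving: h(Under Repair) = 0.5556.
Starting from Under Repair, the probability is 0.5556.

0.5556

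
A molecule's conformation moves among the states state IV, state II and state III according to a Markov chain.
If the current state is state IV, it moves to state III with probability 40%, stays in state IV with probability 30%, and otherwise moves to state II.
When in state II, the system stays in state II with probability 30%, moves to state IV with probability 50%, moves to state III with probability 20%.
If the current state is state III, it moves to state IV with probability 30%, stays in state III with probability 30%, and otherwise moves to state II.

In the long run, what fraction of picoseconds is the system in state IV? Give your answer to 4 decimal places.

0.3661

Let the stationary distribution be π with π = πP and π_1 + π_2 + π_3 = 1.
π_1 = 0.3·π_1 + 0.5·π_2 + 0.3·π_3
π_2 = 0.3·π_1 + 0.3·π_2 + 0.4·π_3
Solving with the normalization constraint gives π = (0.3661, 0.3304, 0.3036).
So the stationary probability of state IV is 0.3661.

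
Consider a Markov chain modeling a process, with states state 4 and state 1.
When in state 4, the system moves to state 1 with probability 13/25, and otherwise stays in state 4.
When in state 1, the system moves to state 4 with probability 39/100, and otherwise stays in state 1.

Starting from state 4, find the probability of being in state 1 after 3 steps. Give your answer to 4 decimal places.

Propagate the distribution vector 3 steps from state 4.
After 0 steps: (1.0000, 0.0000)
After 1 step: (0.4800, 0.5200)
After 2 steps: (0.4332, 0.5668)
After 3 steps: (0.4290, 0.5710)
P(in state 1 after 3 steps) = 0.5710

0.5710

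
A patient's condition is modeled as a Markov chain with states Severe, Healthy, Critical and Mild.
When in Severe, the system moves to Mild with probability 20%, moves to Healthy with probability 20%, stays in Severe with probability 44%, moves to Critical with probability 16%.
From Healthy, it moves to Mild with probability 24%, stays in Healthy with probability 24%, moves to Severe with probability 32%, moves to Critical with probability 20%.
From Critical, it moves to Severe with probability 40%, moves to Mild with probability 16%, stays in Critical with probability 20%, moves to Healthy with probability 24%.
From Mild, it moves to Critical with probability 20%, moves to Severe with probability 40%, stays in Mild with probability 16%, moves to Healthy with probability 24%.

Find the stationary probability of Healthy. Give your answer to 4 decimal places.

Let the stationary distribution be π with π = πP and π_1 + π_2 + π_3 + π_4 = 1.
π_1 = 0.44·π_1 + 0.32·π_2 + 0.4·π_3 + 0.4·π_4
π_2 = 0.2·π_1 + 0.24·π_2 + 0.24·π_3 + 0.24·π_4
π_3 = 0.16·π_1 + 0.2·π_2 + 0.2·π_3 + 0.2·π_4
Solving with the normalization constraint gives π = (0.3980, 0.2241, 0.1841, 0.1938).
So the stationary probability of Healthy is 0.2241.

0.2241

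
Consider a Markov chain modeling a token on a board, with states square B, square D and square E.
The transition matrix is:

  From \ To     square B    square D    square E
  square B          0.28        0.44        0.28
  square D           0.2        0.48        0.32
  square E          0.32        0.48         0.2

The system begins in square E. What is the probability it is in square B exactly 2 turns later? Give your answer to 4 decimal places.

0.2496

Sum over the intermediate state after 1 turn:
P = P(square E→square B)·P(square B→square B) + P(square E→square D)·P(square D→square B) + P(square E→square E)·P(square E→square B)
  = 0.32×0.28 + 0.48×0.2 + 0.2×0.32
  = 0.0896 + 0.0960 + 0.0640 = 0.2496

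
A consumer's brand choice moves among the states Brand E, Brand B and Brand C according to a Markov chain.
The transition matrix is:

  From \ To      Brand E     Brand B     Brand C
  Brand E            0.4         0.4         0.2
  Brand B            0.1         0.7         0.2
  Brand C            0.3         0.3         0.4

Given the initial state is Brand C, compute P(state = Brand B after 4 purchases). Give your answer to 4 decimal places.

0.5265

Propagate the distribution vector 4 purchases from Brand C.
After 0 purchases: (0.0000, 0.0000, 1.0000)
After 1 purchase: (0.3000, 0.3000, 0.4000)
After 2 purchases: (0.2700, 0.4500, 0.2800)
After 3 purchases: (0.2370, 0.5070, 0.2560)
After 4 purchases: (0.2223, 0.5265, 0.2512)
P(in Brand B after 4 purchases) = 0.5265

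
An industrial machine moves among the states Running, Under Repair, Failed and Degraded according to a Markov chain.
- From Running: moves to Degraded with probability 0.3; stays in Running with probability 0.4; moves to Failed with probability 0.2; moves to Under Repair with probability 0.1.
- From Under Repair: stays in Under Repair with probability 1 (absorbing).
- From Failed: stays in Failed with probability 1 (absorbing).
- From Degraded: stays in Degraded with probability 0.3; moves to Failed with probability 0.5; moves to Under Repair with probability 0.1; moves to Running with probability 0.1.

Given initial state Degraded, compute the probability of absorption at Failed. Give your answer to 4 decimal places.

0.8205

Let h(s) be the probability of absorption at Failed starting from transient state s. Then h(Failed) = 1 and h(Under Repair) = 0. By first-step analysis:
h(Running) = 0.4·h(Running) + 0.1·0 + 0.2·1 + 0.3·h(Degraded)
h(Degraded) = 0.1·h(Running) + 0.1·0 + 0.5·1 + 0.3·h(Degraded)
Solving: h(Running) = 0.7436, h(Degraded) = 0.8205.
Starting from Degraded, the probability is 0.8205.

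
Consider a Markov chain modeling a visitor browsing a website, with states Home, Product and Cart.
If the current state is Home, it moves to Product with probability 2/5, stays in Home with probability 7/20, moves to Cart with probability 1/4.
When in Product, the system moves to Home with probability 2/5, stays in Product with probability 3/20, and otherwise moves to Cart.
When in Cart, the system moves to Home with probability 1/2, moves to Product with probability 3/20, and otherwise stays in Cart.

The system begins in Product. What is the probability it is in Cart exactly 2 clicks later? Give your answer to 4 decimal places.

0.3250

Sum over the intermediate state after 1 click:
P = P(Product→Home)·P(Home→Cart) + P(Product→Product)·P(Product→Cart) + P(Product→Cart)·P(Cart→Cart)
  = 0.4×0.25 + 0.15×0.45 + 0.45×0.35
  = 0.1000 + 0.0675 + 0.1575 = 0.3250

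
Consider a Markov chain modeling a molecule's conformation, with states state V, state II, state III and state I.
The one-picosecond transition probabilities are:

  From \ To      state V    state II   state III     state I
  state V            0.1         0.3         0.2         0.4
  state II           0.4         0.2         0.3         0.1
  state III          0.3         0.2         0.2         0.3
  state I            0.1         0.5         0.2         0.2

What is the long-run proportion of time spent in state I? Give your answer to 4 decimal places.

Let the stationary distribution be π with π = πP and π_1 + π_2 + π_3 + π_4 = 1.
π_1 = 0.1·π_1 + 0.4·π_2 + 0.3·π_3 + 0.1·π_4
π_2 = 0.3·π_1 + 0.2·π_2 + 0.2·π_3 + 0.5·π_4
π_3 = 0.2·π_1 + 0.3·π_2 + 0.2·π_3 + 0.2·π_4
Solving with the normalization constraint gives π = (0.2346, 0.2956, 0.2296, 0.2403).
So the stationary probability of state I is 0.2403.

0.2403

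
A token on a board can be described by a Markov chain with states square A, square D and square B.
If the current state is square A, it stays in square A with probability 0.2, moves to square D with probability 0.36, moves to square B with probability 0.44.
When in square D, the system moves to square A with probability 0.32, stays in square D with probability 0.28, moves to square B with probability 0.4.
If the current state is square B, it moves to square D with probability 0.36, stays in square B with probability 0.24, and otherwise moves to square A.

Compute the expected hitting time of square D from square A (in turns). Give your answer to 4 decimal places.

Let t(s) be the expected number of turns to first reach square D from state s, with t(square D) = 0. Conditioning on the first turn:
t(square A) = 1 + 0.2·t(square A) + 0.44·t(square B)
t(square B) = 1 + 0.4·t(square A) + 0.24·t(square B)
Solving: t(square A) = 2.7778, t(square B) = 2.7778.
Expected turns from square A to square D: 2.7778.

2.7778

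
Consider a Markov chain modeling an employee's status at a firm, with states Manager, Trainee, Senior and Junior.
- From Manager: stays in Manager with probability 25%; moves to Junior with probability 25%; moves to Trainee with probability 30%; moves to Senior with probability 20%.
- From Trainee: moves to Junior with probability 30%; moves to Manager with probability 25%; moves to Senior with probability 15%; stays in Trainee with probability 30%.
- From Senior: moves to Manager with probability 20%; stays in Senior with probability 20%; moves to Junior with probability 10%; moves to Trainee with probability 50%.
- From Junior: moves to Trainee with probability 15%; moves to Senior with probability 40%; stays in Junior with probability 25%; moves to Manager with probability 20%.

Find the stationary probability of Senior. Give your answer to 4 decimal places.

Let the stationary distribution be π with π = πP and π_1 + π_2 + π_3 + π_4 = 1.
π_1 = 0.25·π_1 + 0.25·π_2 + 0.2·π_3 + 0.2·π_4
π_2 = 0.3·π_1 + 0.3·π_2 + 0.5·π_3 + 0.15·π_4
π_3 = 0.2·π_1 + 0.15·π_2 + 0.2·π_3 + 0.4·π_4
Solving with the normalization constraint gives π = (0.2269, 0.3115, 0.2306, 0.2310).
So the stationary probability of Senior is 0.2306.

0.2306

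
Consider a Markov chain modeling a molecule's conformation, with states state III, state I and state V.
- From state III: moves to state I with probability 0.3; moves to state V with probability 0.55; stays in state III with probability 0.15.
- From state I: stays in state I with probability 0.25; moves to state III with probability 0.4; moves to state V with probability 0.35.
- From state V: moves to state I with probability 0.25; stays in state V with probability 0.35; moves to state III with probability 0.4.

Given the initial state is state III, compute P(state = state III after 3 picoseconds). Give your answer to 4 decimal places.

Propagate the distribution vector 3 picoseconds from state III.
After 0 picoseconds: (1.0000, 0.0000, 0.0000)
After 1 picosecond: (0.1500, 0.3000, 0.5500)
After 2 picoseconds: (0.3625, 0.2575, 0.3800)
After 3 picoseconds: (0.3094, 0.2681, 0.4225)
P(in state III after 3 picoseconds) = 0.3094

0.3094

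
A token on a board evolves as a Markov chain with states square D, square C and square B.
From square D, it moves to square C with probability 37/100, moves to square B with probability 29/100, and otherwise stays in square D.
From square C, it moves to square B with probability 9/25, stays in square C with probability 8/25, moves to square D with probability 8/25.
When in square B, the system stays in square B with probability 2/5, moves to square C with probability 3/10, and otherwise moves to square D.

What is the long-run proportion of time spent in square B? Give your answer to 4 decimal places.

0.3517

Let the stationary distribution be π with π = πP and π_1 + π_2 + π_3 = 1.
π_1 = 0.34·π_1 + 0.32·π_2 + 0.3·π_3
π_2 = 0.37·π_1 + 0.32·π_2 + 0.3·π_3
Solving with the normalization constraint gives π = (0.3194, 0.3289, 0.3517).
So the stationary probability of square B is 0.3517.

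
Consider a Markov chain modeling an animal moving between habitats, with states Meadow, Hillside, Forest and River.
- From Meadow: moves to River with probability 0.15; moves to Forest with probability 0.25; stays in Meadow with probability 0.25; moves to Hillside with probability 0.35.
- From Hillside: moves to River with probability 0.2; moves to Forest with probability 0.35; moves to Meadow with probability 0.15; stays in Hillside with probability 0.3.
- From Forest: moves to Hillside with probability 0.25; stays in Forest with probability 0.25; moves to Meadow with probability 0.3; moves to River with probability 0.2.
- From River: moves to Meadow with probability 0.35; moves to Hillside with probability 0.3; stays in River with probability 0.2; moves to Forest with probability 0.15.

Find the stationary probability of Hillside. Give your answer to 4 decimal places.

Let the stationary distribution be π with π = πP and π_1 + π_2 + π_3 + π_4 = 1.
π_1 = 0.25·π_1 + 0.15·π_2 + 0.3·π_3 + 0.35·π_4
π_2 = 0.35·π_1 + 0.3·π_2 + 0.25·π_3 + 0.3·π_4
π_3 = 0.25·π_1 + 0.35·π_2 + 0.25·π_3 + 0.15·π_4
Solving with the normalization constraint gives π = (0.2518, 0.2995, 0.2612, 0.1874).
So the stationary probability of Hillside is 0.2995.

0.2995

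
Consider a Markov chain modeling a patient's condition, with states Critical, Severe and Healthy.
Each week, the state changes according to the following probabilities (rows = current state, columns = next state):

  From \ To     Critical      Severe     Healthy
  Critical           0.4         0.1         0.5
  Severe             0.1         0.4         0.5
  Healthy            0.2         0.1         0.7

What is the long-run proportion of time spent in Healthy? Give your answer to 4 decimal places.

Let the stationary distribution be π with π = πP and π_1 + π_2 + π_3 = 1.
π_1 = 0.4·π_1 + 0.1·π_2 + 0.2·π_3
π_2 = 0.1·π_1 + 0.4·π_2 + 0.1·π_3
Solving with the normalization constraint gives π = (0.2321, 0.1429, 0.6250).
So the stationary probability of Healthy is 0.6250.

0.6250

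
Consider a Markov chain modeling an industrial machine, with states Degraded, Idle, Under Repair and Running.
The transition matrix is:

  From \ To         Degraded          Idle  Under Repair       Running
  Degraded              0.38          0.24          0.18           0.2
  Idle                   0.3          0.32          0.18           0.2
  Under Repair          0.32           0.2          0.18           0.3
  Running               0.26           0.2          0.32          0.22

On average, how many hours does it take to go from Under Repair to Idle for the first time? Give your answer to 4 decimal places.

Let t(s) be the expected number of hours to first reach Idle from state s, with t(Idle) = 0. Conditioning on the first hour:
t(Degraded) = 1 + 0.38·t(Degraded) + 0.18·t(Under Repair) + 0.2·t(Running)
t(Under Repair) = 1 + 0.32·t(Degraded) + 0.18·t(Under Repair) + 0.3·t(Running)
t(Running) = 1 + 0.26·t(Degraded) + 0.32·t(Under Repair) + 0.22·t(Running)
Solving: t(Degraded) = 4.4942, t(Under Repair) = 4.6952, t(Running) = 4.7063.
Expected hours from Under Repair to Idle: 4.6952.

4.6952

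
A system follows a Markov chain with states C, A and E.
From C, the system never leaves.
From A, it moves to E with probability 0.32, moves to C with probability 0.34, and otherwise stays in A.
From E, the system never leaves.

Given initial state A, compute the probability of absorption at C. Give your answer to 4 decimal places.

Let h(s) be the probability of absorption at C starting from transient state s. Then h(C) = 1 and h(E) = 0. By first-step analysis:
h(A) = 0.34·1 + 0.34·h(A) + 0.32·0
Solving: h(A) = 0.5152.
Starting from A, the probability is 0.5152.

0.5152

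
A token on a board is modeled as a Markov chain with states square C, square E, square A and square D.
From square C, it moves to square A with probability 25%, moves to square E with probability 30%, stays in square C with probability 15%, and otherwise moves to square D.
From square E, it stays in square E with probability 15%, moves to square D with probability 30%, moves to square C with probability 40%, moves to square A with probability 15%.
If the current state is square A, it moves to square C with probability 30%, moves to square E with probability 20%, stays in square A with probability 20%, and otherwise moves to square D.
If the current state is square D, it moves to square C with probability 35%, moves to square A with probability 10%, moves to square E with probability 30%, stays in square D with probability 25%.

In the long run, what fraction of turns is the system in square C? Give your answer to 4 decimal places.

Let the stationary distribution be π with π = πP and π_1 + π_2 + π_3 + π_4 = 1.
π_1 = 0.15·π_1 + 0.4·π_2 + 0.3·π_3 + 0.35·π_4
π_2 = 0.3·π_1 + 0.15·π_2 + 0.2·π_3 + 0.3·π_4
π_3 = 0.25·π_1 + 0.15·π_2 + 0.2·π_3 + 0.1·π_4
Solving with the normalization constraint gives π = (0.2947, 0.2458, 0.1739, 0.2857).
So the stationary probability of square C is 0.2947.

0.2947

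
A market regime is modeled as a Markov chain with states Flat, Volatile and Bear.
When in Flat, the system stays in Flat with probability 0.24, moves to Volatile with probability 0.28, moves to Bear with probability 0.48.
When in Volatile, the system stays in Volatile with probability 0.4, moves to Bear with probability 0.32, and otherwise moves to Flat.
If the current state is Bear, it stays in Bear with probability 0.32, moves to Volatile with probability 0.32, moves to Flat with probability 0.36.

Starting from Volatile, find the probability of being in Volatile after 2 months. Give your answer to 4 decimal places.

Sum over the intermediate state after 1 month:
P = P(Volatile→Flat)·P(Flat→Volatile) + P(Volatile→Volatile)·P(Volatile→Volatile) + P(Volatile→Bear)·P(Bear→Volatile)
  = 0.28×0.28 + 0.4×0.4 + 0.32×0.32
  = 0.0784 + 0.1600 + 0.1024 = 0.3408

0.3408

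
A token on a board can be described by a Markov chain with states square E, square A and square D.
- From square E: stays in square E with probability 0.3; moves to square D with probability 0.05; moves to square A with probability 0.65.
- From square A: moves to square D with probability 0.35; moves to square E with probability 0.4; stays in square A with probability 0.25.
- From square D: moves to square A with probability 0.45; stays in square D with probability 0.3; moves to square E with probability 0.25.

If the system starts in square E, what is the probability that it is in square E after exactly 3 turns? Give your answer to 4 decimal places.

0.3251

Propagate the distribution vector 3 turns from square E.
After 0 turns: (1.0000, 0.0000, 0.0000)
After 1 turn: (0.3000, 0.6500, 0.0500)
After 2 turns: (0.3625, 0.3800, 0.2575)
After 3 turns: (0.3251, 0.4465, 0.2284)
P(in square E after 3 turns) = 0.3251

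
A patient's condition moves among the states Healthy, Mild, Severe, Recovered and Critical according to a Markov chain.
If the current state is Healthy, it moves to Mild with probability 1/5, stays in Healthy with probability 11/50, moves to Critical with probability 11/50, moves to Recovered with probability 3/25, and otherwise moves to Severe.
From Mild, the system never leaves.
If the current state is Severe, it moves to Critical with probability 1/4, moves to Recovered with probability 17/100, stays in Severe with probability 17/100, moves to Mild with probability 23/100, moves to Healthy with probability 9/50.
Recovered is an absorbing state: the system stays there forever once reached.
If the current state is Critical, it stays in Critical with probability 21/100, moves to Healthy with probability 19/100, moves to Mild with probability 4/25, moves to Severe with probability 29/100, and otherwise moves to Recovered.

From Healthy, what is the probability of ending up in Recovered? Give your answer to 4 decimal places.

Let h(s) be the probability of absorption at Recovered starting from transient state s. Then h(Recovered) = 1 and h(Mild) = 0. By first-step analysis:
h(Healthy) = 0.22·h(Healthy) + 0.2·0 + 0.24·h(Severe) + 0.12·1 + 0.22·h(Critical)
h(Severe) = 0.18·h(Healthy) + 0.23·0 + 0.17·h(Severe) + 0.17·1 + 0.25·h(Critical)
h(Critical) = 0.19·h(Healthy) + 0.16·0 + 0.29·h(Severe) + 0.15·1 + 0.21·h(Critical)
Solving: h(Healthy) = 0.4115, h(Severe) = 0.4284, h(Critical) = 0.4461.
Starting from Healthy, the probability is 0.4115.

0.4115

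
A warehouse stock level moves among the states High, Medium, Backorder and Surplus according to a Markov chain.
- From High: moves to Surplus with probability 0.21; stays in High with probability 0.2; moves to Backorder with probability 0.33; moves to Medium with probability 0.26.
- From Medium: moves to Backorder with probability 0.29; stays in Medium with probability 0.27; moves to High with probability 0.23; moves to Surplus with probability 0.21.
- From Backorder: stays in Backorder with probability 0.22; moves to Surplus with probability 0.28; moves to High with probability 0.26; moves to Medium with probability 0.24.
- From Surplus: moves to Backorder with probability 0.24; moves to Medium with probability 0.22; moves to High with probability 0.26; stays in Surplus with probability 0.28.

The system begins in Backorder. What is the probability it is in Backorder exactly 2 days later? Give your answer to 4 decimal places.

Propagate the distribution vector 2 days from Backorder.
After 0 days: (0.0000, 0.0000, 1.0000, 0.0000)
After 1 day: (0.2600, 0.2400, 0.2200, 0.2800)
After 2 days: (0.2372, 0.2468, 0.2710, 0.2450)
P(in Backorder after 2 days) = 0.2710

0.2710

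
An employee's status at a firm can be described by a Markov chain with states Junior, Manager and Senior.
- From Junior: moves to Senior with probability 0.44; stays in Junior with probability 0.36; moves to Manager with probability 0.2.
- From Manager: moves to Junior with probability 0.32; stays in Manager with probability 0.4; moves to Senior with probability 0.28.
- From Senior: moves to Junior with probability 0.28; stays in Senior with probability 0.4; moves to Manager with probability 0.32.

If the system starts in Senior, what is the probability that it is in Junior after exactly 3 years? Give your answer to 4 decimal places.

Propagate the distribution vector 3 years from Senior.
After 0 years: (0.0000, 0.0000, 1.0000)
After 1 year: (0.2800, 0.3200, 0.4000)
After 2 years: (0.3152, 0.3120, 0.3728)
After 3 years: (0.3177, 0.3071, 0.3752)
P(in Junior after 3 years) = 0.3177

0.3177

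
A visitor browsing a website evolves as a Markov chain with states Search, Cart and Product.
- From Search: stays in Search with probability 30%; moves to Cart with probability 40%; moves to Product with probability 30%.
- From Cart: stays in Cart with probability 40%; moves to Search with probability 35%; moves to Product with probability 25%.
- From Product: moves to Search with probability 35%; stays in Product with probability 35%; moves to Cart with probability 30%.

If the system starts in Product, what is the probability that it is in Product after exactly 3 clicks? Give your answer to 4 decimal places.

Propagate the distribution vector 3 clicks from Product.
After 0 clicks: (0.0000, 0.0000, 1.0000)
After 1 click: (0.3500, 0.3000, 0.3500)
After 2 clicks: (0.3325, 0.3650, 0.3025)
After 3 clicks: (0.3334, 0.3698, 0.2969)
P(in Product after 3 clicks) = 0.2969

0.2969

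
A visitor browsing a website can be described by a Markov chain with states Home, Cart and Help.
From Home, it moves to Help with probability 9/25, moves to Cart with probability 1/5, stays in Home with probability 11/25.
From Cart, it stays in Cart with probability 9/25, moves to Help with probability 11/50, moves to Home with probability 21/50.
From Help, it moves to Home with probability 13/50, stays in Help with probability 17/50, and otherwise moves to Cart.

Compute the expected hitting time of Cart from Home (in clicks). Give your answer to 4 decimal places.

3.6957

Let t(s) be the expected number of clicks to first reach Cart from state s, with t(Cart) = 0. Conditioning on the first click:
t(Home) = 1 + 0.44·t(Home) + 0.36·t(Help)
t(Help) = 1 + 0.26·t(Home) + 0.34·t(Help)
Solving: t(Home) = 3.6957, t(Help) = 2.9710.
Expected clicks from Home to Cart: 3.6957.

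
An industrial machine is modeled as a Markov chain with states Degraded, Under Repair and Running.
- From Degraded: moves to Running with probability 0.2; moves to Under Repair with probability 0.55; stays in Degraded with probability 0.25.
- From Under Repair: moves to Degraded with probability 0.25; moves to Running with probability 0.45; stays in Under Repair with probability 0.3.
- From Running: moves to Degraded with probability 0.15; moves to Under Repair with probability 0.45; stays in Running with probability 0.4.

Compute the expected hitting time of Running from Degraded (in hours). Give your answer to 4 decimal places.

3.2258

Let t(s) be the expected number of hours to first reach Running from state s, with t(Running) = 0. Conditioning on the first hour:
t(Degraded) = 1 + 0.25·t(Degraded) + 0.55·t(Under Repair)
t(Under Repair) = 1 + 0.25·t(Degraded) + 0.3·t(Under Repair)
Solving: t(Degraded) = 3.2258, t(Under Repair) = 2.5806.
Expected hours from Degraded to Running: 3.2258.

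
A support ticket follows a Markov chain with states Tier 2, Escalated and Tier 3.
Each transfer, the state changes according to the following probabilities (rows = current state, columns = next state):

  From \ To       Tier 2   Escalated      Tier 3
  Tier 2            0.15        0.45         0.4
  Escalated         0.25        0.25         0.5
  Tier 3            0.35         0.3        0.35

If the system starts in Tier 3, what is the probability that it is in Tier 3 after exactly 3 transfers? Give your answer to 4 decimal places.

Propagate the distribution vector 3 transfers from Tier 3.
After 0 transfers: (0.0000, 0.0000, 1.0000)
After 1 transfer: (0.3500, 0.3000, 0.3500)
After 2 transfers: (0.2500, 0.3375, 0.4125)
After 3 transfers: (0.2663, 0.3206, 0.4131)
P(in Tier 3 after 3 transfers) = 0.4131

0.4131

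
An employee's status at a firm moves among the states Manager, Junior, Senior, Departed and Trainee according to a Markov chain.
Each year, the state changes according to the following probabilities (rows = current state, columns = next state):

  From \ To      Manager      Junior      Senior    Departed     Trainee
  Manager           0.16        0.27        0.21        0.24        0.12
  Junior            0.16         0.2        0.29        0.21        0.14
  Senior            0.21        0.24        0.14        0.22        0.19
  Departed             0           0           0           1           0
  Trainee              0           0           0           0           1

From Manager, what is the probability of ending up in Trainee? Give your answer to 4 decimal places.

0.3800

Let h(s) be the probability of absorption at Trainee starting from transient state s. Then h(Trainee) = 1 and h(Departed) = 0. By first-step analysis:
h(Manager) = 0.16·h(Manager) + 0.27·h(Junior) + 0.21·h(Senior) + 0.24·0 + 0.12·1
h(Junior) = 0.16·h(Manager) + 0.2·h(Junior) + 0.29·h(Senior) + 0.21·0 + 0.14·1
h(Senior) = 0.21·h(Manager) + 0.24·h(Junior) + 0.14·h(Senior) + 0.22·0 + 0.19·1
Solving: h(Manager) = 0.3800, h(Junior) = 0.4058, h(Senior) = 0.4270.
Starting from Manager, the probability is 0.3800.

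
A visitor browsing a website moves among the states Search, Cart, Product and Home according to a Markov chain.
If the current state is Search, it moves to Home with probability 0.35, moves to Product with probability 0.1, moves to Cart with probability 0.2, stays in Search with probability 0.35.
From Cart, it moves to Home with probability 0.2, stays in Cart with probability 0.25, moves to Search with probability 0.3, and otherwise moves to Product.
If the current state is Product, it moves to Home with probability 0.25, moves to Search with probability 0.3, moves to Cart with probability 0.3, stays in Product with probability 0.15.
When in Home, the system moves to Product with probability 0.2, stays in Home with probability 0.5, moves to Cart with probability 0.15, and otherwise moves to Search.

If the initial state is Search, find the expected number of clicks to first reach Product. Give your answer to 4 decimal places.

6.0094

Let t(s) be the expected number of clicks to first reach Product from state s, with t(Product) = 0. Conditioning on the first click:
t(Search) = 1 + 0.35·t(Search) + 0.2·t(Cart) + 0.35·t(Home)
t(Cart) = 1 + 0.3·t(Search) + 0.25·t(Cart) + 0.2·t(Home)
t(Home) = 1 + 0.15·t(Search) + 0.15·t(Cart) + 0.5·t(Home)
Solving: t(Search) = 6.0094, t(Cart) = 5.1643, t(Home) = 5.3521.
Expected clicks from Search to Product: 6.0094.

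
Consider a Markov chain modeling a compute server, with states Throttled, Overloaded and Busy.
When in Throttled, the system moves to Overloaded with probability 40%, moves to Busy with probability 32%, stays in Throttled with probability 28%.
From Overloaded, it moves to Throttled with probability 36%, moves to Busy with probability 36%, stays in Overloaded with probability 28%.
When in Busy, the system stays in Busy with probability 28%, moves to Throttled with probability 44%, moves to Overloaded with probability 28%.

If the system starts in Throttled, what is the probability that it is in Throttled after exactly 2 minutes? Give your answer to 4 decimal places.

Sum over the intermediate state after 1 minute:
P = P(Throttled→Throttled)·P(Throttled→Throttled) + P(Throttled→Overloaded)·P(Overloaded→Throttled) + P(Throttled→Busy)·P(Busy→Throttled)
  = 0.28×0.28 + 0.4×0.36 + 0.32×0.44
  = 0.0784 + 0.1440 + 0.1408 = 0.3632

0.3632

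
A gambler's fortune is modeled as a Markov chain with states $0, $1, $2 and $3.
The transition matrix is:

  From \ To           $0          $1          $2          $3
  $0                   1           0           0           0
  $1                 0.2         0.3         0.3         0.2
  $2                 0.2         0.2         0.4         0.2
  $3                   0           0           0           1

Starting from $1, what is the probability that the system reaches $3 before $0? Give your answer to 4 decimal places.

0.5000

Let h(s) be the probability of absorption at $3 starting from transient state s. Then h($3) = 1 and h($0) = 0. By first-step analysis:
h($1) = 0.2·0 + 0.3·h($1) + 0.3·h($2) + 0.2·1
h($2) = 0.2·0 + 0.2·h($1) + 0.4·h($2) + 0.2·1
Solving: h($1) = 0.5000, h($2) = 0.5000.
Starting from $1, the probability is 0.5000.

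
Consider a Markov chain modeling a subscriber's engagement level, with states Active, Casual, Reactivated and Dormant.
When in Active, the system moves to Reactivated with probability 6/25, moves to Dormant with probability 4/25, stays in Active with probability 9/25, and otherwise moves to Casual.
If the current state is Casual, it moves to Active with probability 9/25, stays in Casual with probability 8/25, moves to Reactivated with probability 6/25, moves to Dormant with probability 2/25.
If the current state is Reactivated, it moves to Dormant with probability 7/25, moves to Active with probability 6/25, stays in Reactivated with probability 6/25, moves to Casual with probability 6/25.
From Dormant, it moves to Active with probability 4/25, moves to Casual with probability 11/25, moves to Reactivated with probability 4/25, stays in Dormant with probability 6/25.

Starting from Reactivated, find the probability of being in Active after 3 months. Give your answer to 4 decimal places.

Propagate the distribution vector 3 months from Reactivated.
After 0 months: (0.0000, 0.0000, 1.0000, 0.0000)
After 1 month: (0.2400, 0.2400, 0.2400, 0.2800)
After 2 months: (0.2752, 0.3152, 0.2176, 0.1920)
After 3 months: (0.2955, 0.3036, 0.2246, 0.1763)
P(in Active after 3 months) = 0.2955

0.2955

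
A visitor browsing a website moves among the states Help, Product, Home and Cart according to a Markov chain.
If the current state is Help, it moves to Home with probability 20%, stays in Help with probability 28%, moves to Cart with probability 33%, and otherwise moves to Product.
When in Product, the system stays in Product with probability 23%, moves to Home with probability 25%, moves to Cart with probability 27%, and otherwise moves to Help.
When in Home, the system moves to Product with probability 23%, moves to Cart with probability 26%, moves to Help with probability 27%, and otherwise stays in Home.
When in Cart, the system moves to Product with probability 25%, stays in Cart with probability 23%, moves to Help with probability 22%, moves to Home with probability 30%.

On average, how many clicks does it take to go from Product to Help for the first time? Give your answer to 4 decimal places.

4.0405

Let t(s) be the expected number of clicks to first reach Help from state s, with t(Help) = 0. Conditioning on the first click:
t(Product) = 1 + 0.23·t(Product) + 0.25·t(Home) + 0.27·t(Cart)
t(Home) = 1 + 0.23·t(Product) + 0.24·t(Home) + 0.26·t(Cart)
t(Cart) = 1 + 0.25·t(Product) + 0.3·t(Home) + 0.23·t(Cart)
Solving: t(Product) = 4.0405, t(Home) = 3.9594, t(Cart) = 4.1532.
Expected clicks from Product to Help: 4.0405.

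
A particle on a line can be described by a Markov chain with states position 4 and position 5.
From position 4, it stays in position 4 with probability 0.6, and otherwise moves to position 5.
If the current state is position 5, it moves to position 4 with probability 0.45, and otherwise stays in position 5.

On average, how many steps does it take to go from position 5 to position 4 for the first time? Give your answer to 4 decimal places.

2.2222

Let t(s) be the expected number of steps to first reach position 4 from state s, with t(position 4) = 0. Conditioning on the first step:
t(position 5) = 1 + 0.55·t(position 5)
Solving: t(position 5) = 2.2222.
Expected steps from position 5 to position 4: 2.2222.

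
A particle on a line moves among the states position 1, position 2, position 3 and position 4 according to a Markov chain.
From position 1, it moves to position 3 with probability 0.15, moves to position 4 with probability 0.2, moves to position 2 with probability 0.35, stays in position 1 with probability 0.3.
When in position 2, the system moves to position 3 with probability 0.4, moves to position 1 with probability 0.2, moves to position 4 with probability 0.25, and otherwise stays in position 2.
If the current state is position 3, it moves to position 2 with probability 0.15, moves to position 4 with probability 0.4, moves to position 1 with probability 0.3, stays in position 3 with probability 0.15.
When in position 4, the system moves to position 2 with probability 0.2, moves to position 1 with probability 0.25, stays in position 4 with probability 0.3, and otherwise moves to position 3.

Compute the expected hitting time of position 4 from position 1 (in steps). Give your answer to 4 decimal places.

3.9124

Let t(s) be the expected number of steps to first reach position 4 from state s, with t(position 4) = 0. Conditioning on the first step:
t(position 1) = 1 + 0.3·t(position 1) + 0.35·t(position 2) + 0.15·t(position 3)
t(position 2) = 1 + 0.2·t(position 1) + 0.15·t(position 2) + 0.4·t(position 3)
t(position 3) = 1 + 0.3·t(position 1) + 0.15·t(position 2) + 0.15·t(position 3)
Solving: t(position 1) = 3.9124, t(position 2) = 3.5994, t(position 3) = 3.1925.
Expected steps from position 1 to position 4: 3.9124.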